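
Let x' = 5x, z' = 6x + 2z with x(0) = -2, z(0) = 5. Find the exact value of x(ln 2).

-64

A = [[5,0],[6,2]]; eigenvalues λ = 2, 5.
Eigenvectors: (0,1) for λ=2, (1,2) for λ=5.
From the initial condition, c_1 = 9, c_2 = -2.
x(ln 2) = (9)(2^2)(0) + (-2)(2^5)(1) = -64.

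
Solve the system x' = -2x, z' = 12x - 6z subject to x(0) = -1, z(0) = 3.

Coefficient matrix A = [[-2, 0], [12, -6]].
Characteristic polynomial det(A - λI) = λ^2 + 8λ + 12 = 0.
Eigenvalues λ = -2, -6.
For λ=-2: (A-λI) row 2 is [12, -4], so an eigenvector is (1, 3).
For λ=-6: (A-λI) row 1 is [4, 0], so an eigenvector is (0, 1).
General solution: C_1e^(-2t)(1,3) + C_2e^(-6t)(0,1).
Applying x(0)=-1, z(0)=3 gives C_1=-1, C_2=6.

x(t) = -e^(-2t), z(t) = -3e^(-2t) + 6e^(-6t)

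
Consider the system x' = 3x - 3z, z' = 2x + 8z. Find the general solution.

Coefficient matrix A = [[3, -3], [2, 8]].
Characteristic polynomial det(A - λI) = λ^2 - 11λ + 30 = 0.
Eigenvalues λ = 6, 5.
For λ=6: (A-λI) row 1 is [-3, -3], so an eigenvector is (1, -1).
For λ=5: (A-λI) row 1 is [-2, -3], so an eigenvector is (-3, 2).
General solution: C_1e^(6t)(1,-1) + C_2e^(5t)(-3,2).

x(t) = C_1e^(6t) - 3C_2e^(5t), z(t) = -C_1e^(6t) + 2C_2e^(5t)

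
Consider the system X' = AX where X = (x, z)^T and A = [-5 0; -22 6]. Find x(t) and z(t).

Coefficient matrix A = [[-5, 0], [-22, 6]].
Characteristic polynomial det(A - λI) = λ^2 - λ - 30 = 0.
Eigenvalues λ = -5, 6.
For λ=-5: (A-λI) row 2 is [-22, 11], so an eigenvector is (-1, -2).
For λ=6: (A-λI) row 1 is [-11, 0], so an eigenvector is (0, 1).
General solution: c_1e^(-5t)(-1,-2) + c_2e^(6t)(0,1).

x(t) = -c_1e^(-5t), z(t) = -2c_1e^(-5t) + c_2e^(6t)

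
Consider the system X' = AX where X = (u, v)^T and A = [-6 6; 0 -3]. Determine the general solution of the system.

Coefficient matrix A = [[-6, 6], [0, -3]].
Characteristic polynomial det(A - λI) = λ^2 + 9λ + 18 = 0.
Eigenvalues λ = -3, -6.
For λ=-3: (A-λI) row 1 is [-3, 6], so an eigenvector is (-2, -1).
For λ=-6: (A-λI) row 1 is [0, 6], so an eigenvector is (1, 0).
General solution: K_1e^(-3t)(-2,-1) + K_2e^(-6t)(1,0).

u(t) = -2K_1e^(-3t) + K_2e^(-6t), v(t) = -K_1e^(-3t)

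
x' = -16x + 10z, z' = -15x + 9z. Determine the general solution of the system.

Coefficient matrix A = [[-16, 10], [-15, 9]].
Characteristic polynomial det(A - λI) = λ^2 + 7λ + 6 = 0.
Eigenvalues λ = -1, -6.
For λ=-1: (A-λI) row 1 is [-15, 10], so an eigenvector is (2, 3).
For λ=-6: (A-λI) row 1 is [-10, 10], so an eigenvector is (-1, -1).
General solution: c_1e^(-t)(2,3) + c_2e^(-6t)(-1,-1).

x(t) = 2c_1e^(-t) - c_2e^(-6t), z(t) = 3c_1e^(-t) - c_2e^(-6t)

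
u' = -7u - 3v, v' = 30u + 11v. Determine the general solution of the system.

Coefficient matrix A = [[-7, -3], [30, 11]].
Characteristic polynomial det(A - λI) = λ^2 - 4λ + 13 = 0.
Eigenvalues λ = 2 ± 3i (complex conjugate pair).
For λ=2+3i: an eigenvector is (-1,3) - i(0,-1) = (-1, 3 + i).
A real fundamental pair from Re and Im of e^((2+3i)t)v: X_1 = e^(2t)(cos(3t)·(-1,3) + sin(3t)·(0,-1)), X_2 = e^(2t)(sin(3t)·(-1,3) - cos(3t)·(0,-1)).
General solution: K_1X_1 + K_2X_2.

u(t) = -K_1e^(2t)cos(3t) - K_2e^(2t)sin(3t), v(t) = -K_1e^(2t)sin(3t) + 3K_1e^(2t)cos(3t) + 3K_2e^(2t)sin(3t) + K_2e^(2t)cos(3t)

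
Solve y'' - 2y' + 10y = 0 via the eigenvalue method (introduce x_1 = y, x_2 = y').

Let x_1 = y, x_2 = y'. Then x_1' = x_2 and x_2' = -10x_1 + 2x_2.
A = [[0,1],[-10,2]]; det(A-λI) = λ^2 - 2λ + 10.
Eigenvalues λ = 1 ± 3i.

y(t) = C_1e^(t)cos(3t) + C_2e^(t)sin(3t)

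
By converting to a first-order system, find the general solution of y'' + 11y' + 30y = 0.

Let x_1 = y, x_2 = y'. Then x_1' = x_2 and x_2' = -30x_1 - 11x_2.
A = [[0,1],[-30,-11]]; det(A-λI) = λ^2 + 11λ + 30.
Eigenvalues λ = -5, -6 with eigenvectors (1,-5), (1,-6).

y(t) = K_1e^(-5t) + K_2e^(-6t)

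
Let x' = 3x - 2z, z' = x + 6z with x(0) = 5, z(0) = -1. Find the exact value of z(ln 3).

A = [[3,-2],[1,6]]; eigenvalues λ = 5, 4.
Eigenvectors: (-1,1) for λ=5, (-2,1) for λ=4.
From the initial condition, c_1 = 3, c_2 = -4.
z(ln 3) = (3)(3^5)(1) + (-4)(3^4)(1) = 405.

405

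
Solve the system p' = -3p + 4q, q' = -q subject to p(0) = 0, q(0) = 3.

Coefficient matrix A = [[-3, 4], [0, -1]].
Characteristic polynomial det(A - λI) = λ^2 + 4λ + 3 = 0.
Eigenvalues λ = -3, -1.
For λ=-3: (A-λI) row 1 is [0, 4], so an eigenvector is (1, 0).
For λ=-1: (A-λI) row 1 is [-2, 4], so an eigenvector is (2, 1).
General solution: K_1e^(-3t)(1,0) + K_2e^(-t)(2,1).
Applying p(0)=0, q(0)=3 gives K_1=-6, K_2=3.

p(t) = 6e^(-t) - 6e^(-3t), q(t) = 3e^(-t)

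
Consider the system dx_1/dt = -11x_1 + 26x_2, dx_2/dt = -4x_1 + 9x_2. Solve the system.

x_1(t) = -3C_1e^(-t)sin(2t) - 2C_1e^(-t)cos(2t) - 2C_2e^(-t)sin(2t) + 3C_2e^(-t)cos(2t), x_2(t) = -C_1e^(-t)sin(2t) - C_1e^(-t)cos(2t) - C_2e^(-t)sin(2t) + C_2e^(-t)cos(2t)

Coefficient matrix A = [[-11, 26], [-4, 9]].
Characteristic polynomial det(A - λI) = λ^2 + 2λ + 5 = 0.
Eigenvalues λ = -1 ± 2i (complex conjugate pair).
For λ=-1+2i: an eigenvector is (-2,-1) - i(-3,-1) = (-2 + 3i, -1 + i).
A real fundamental pair from Re and Im of e^((-1+2i)t)v: X_1 = e^(-t)(cos(2t)·(-2,-1) + sin(2t)·(-3,-1)), X_2 = e^(-t)(sin(2t)·(-2,-1) - cos(2t)·(-3,-1)).
General solution: C_1X_1 + C_2X_2.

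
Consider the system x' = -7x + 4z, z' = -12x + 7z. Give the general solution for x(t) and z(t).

x(t) = -2C_1e^(-t) - C_2e^(t), z(t) = -3C_1e^(-t) - 2C_2e^(t)

Coefficient matrix A = [[-7, 4], [-12, 7]].
Characteristic polynomial det(A - λI) = λ^2 - 1 = 0.
Eigenvalues λ = -1, 1.
For λ=-1: (A-λI) row 1 is [-6, 4], so an eigenvector is (-2, -3).
For λ=1: (A-λI) row 1 is [-8, 4], so an eigenvector is (-1, -2).
General solution: C_1e^(-t)(-2,-3) + C_2e^(t)(-1,-2).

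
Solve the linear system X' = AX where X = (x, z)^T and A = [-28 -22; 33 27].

x(t) = 2C_1e^(5t) - C_2e^(-6t), z(t) = -3C_1e^(5t) + C_2e^(-6t)

Coefficient matrix A = [[-28, -22], [33, 27]].
Characteristic polynomial det(A - λI) = λ^2 + λ - 30 = 0.
Eigenvalues λ = 5, -6.
For λ=5: (A-λI) row 1 is [-33, -22], so an eigenvector is (2, -3).
For λ=-6: (A-λI) row 1 is [-22, -22], so an eigenvector is (-1, 1).
General solution: C_1e^(5t)(2,-3) + C_2e^(-6t)(-1,1).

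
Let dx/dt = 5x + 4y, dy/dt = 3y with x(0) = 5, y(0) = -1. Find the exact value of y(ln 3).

-27

A = [[5,4],[0,3]]; eigenvalues λ = 3, 5.
Eigenvectors: (2,-1) for λ=3, (-1,0) for λ=5.
From the initial condition, c_1 = 1, c_2 = -3.
y(ln 3) = (1)(3^3)(-1) + (-3)(3^5)(0) = -27.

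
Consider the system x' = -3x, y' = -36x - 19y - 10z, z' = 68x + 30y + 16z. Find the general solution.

x(t) = K_2e^(-3t), y(t) = K_1e^(t) - K_2e^(-3t) + 2K_3e^(-4t), z(t) = -2K_1e^(t) - 2K_2e^(-3t) - 3K_3e^(-4t)

Coefficient matrix A = [[-3, 0, 0], [-36, -19, -10], [68, 30, 16]].
det(A - λI) = 0 gives eigenvalues λ = 1, -3, -4.
For λ=1: eigenvector (0,1,-2).
For λ=-3: eigenvector (1,-1,-2).
For λ=-4: eigenvector (0,2,-3).
General solution: K_1e^(t)(0,1,-2) + K_2e^(-3t)(1,-1,-2) + K_3e^(-4t)(0,2,-3).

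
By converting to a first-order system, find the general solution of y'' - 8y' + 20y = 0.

y(t) = K_1e^(4t)cos(2t) + K_2e^(4t)sin(2t)

Let x_1 = y, x_2 = y'. Then x_1' = x_2 and x_2' = -20x_1 + 8x_2.
A = [[0,1],[-20,8]]; det(A-λI) = λ^2 - 8λ + 20.
Eigenvalues λ = 4 ± 2i.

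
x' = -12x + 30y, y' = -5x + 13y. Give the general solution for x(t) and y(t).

x(t) = -2K_1e^(3t) + 3K_2e^(-2t), y(t) = -K_1e^(3t) + K_2e^(-2t)

Coefficient matrix A = [[-12, 30], [-5, 13]].
Characteristic polynomial det(A - λI) = λ^2 - λ - 6 = 0.
Eigenvalues λ = 3, -2.
For λ=3: (A-λI) row 1 is [-15, 30], so an eigenvector is (-2, -1).
For λ=-2: (A-λI) row 1 is [-10, 30], so an eigenvector is (3, 1).
General solution: K_1e^(3t)(-2,-1) + K_2e^(-2t)(3,1).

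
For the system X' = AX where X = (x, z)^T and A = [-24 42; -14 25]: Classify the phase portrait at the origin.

saddle

A = [[-24,42],[-14,25]]; det(A-λI) = λ^2 - λ - 12.
λ = 4, -3: opposite signs.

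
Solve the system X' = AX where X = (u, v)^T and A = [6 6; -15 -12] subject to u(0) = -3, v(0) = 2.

u(t) = -5e^(-3t)sin(3t) - 3e^(-3t)cos(3t), v(t) = 9e^(-3t)sin(3t) + 2e^(-3t)cos(3t)

Coefficient matrix A = [[6, 6], [-15, -12]].
Characteristic polynomial det(A - λI) = λ^2 + 6λ + 18 = 0.
Eigenvalues λ = -3 ± 3i (complex conjugate pair).
For λ=-3+3i: an eigenvector is (1,-1) - i(1,-2) = (1 - i, -1 + 2i).
A real fundamental pair from Re and Im of e^((-3+3i)t)v: X_1 = e^(-3t)(cos(3t)·(1,-1) + sin(3t)·(1,-2)), X_2 = e^(-3t)(sin(3t)·(1,-1) - cos(3t)·(1,-2)).
General solution: K_1X_1 + K_2X_2.
Applying u(0)=-3, v(0)=2 gives K_1=-4, K_2=-1.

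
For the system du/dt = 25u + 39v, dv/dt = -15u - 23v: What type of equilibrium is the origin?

A = [[25,39],[-15,-23]]; det(A-λI) = λ^2 - 2λ + 10.
λ = 1 ± 3i: positive real part.

unstable spiral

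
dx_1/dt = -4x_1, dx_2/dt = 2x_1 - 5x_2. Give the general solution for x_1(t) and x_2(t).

Coefficient matrix A = [[-4, 0], [2, -5]].
Characteristic polynomial det(A - λI) = λ^2 + 9λ + 20 = 0.
Eigenvalues λ = -5, -4.
For λ=-5: (A-λI) row 1 is [1, 0], so an eigenvector is (0, 1).
For λ=-4: (A-λI) row 2 is [2, -1], so an eigenvector is (1, 2).
General solution: K_1e^(-5t)(0,1) + K_2e^(-4t)(1,2).

x_1(t) = K_2e^(-4t), x_2(t) = K_1e^(-5t) + 2K_2e^(-4t)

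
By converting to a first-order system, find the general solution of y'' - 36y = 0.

y(t) = c_1e^(-6t) + c_2e^(6t)

Let x_1 = y, x_2 = y'. Then x_1' = x_2 and x_2' = 36x_1.
A = [[0,1],[36,0]]; det(A-λI) = λ^2 - 36.
Eigenvalues λ = -6, 6 with eigenvectors (1,-6), (1,6).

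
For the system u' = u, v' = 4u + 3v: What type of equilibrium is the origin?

A = [[1,0],[4,3]]; det(A-λI) = λ^2 - 4λ + 3.
λ = 1, 3: both positive.

unstable node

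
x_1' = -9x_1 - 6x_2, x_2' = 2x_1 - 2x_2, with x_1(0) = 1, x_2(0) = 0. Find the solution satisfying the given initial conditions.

Coefficient matrix A = [[-9, -6], [2, -2]].
Characteristic polynomial det(A - λI) = λ^2 + 11λ + 30 = 0.
Eigenvalues λ = -5, -6.
For λ=-5: (A-λI) row 1 is [-4, -6], so an eigenvector is (3, -2).
For λ=-6: (A-λI) row 1 is [-3, -6], so an eigenvector is (-2, 1).
General solution: K_1e^(-5t)(3,-2) + K_2e^(-6t)(-2,1).
Applying x_1(0)=1, x_2(0)=0 gives K_1=-1, K_2=-2.

x_1(t) = -3e^(-5t) + 4e^(-6t), x_2(t) = 2e^(-5t) - 2e^(-6t)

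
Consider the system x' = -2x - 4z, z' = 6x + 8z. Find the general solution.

x(t) = -2c_1e^(4t) - c_2e^(2t), z(t) = 3c_1e^(4t) + c_2e^(2t)

Coefficient matrix A = [[-2, -4], [6, 8]].
Characteristic polynomial det(A - λI) = λ^2 - 6λ + 8 = 0.
Eigenvalues λ = 4, 2.
For λ=4: (A-λI) row 1 is [-6, -4], so an eigenvector is (-2, 3).
For λ=2: (A-λI) row 1 is [-4, -4], so an eigenvector is (-1, 1).
General solution: c_1e^(4t)(-2,3) + c_2e^(2t)(-1,1).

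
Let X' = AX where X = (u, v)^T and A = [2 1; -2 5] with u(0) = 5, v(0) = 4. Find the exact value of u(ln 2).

32

A = [[2,1],[-2,5]]; eigenvalues λ = 4, 3.
Eigenvectors: (-1,-2) for λ=4, (1,1) for λ=3.
From the initial condition, c_1 = 1, c_2 = 6.
u(ln 2) = (1)(2^4)(-1) + (6)(2^3)(1) = 32.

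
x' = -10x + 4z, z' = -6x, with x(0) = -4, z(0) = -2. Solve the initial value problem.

x(t) = 4e^(-4t) - 8e^(-6t), z(t) = 6e^(-4t) - 8e^(-6t)

Coefficient matrix A = [[-10, 4], [-6, 0]].
Characteristic polynomial det(A - λI) = λ^2 + 10λ + 24 = 0.
Eigenvalues λ = -4, -6.
For λ=-4: (A-λI) row 1 is [-6, 4], so an eigenvector is (2, 3).
For λ=-6: (A-λI) row 1 is [-4, 4], so an eigenvector is (-1, -1).
General solution: c_1e^(-4t)(2,3) + c_2e^(-6t)(-1,-1).
Applying x(0)=-4, z(0)=-2 gives c_1=2, c_2=8.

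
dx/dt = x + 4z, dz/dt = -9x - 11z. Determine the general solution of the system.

x(t) = 2C_1e^(-5t) + 2C_2te^(-5t) - C_2e^(-5t), z(t) = -3C_1e^(-5t) - 3C_2te^(-5t) + 2C_2e^(-5t)

Coefficient matrix A = [[1, 4], [-9, -11]].
Characteristic polynomial det(A - λI) = λ^2 + 10λ + 25 = 0.
Single eigenvalue λ = -5 with algebraic multiplicity 2.
Eigenvector v = (2,-3); generalized eigenvector w with (A-λI)w=v is (-1,2).
General solution: e^(-5t)[C_1·v + C_2·(t·v + w)].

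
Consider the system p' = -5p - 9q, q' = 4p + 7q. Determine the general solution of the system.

p(t) = 3C_1e^(t) + 3C_2te^(t) - 2C_2e^(t), q(t) = -2C_1e^(t) - 2C_2te^(t) + C_2e^(t)

Coefficient matrix A = [[-5, -9], [4, 7]].
Characteristic polynomial det(A - λI) = λ^2 - 2λ + 1 = 0.
Single eigenvalue λ = 1 with algebraic multiplicity 2.
Eigenvector v = (3,-2); generalized eigenvector w with (A-λI)w=v is (-2,1).
General solution: e^(t)[C_1·v + C_2·(t·v + w)].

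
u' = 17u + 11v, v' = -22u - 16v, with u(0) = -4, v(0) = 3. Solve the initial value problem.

Coefficient matrix A = [[17, 11], [-22, -16]].
Characteristic polynomial det(A - λI) = λ^2 - λ - 30 = 0.
Eigenvalues λ = -5, 6.
For λ=-5: (A-λI) row 1 is [22, 11], so an eigenvector is (1, -2).
For λ=6: (A-λI) row 1 is [11, 11], so an eigenvector is (-1, 1).
General solution: K_1e^(-5t)(1,-2) + K_2e^(6t)(-1,1).
Applying u(0)=-4, v(0)=3 gives K_1=1, K_2=5.

u(t) = -5e^(6t) + e^(-5t), v(t) = 5e^(6t) - 2e^(-5t)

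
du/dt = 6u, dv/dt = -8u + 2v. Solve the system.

u(t) = K_2e^(6t), v(t) = -K_1e^(2t) - 2K_2e^(6t)

Coefficient matrix A = [[6, 0], [-8, 2]].
Characteristic polynomial det(A - λI) = λ^2 - 8λ + 12 = 0.
Eigenvalues λ = 2, 6.
For λ=2: (A-λI) row 1 is [4, 0], so an eigenvector is (0, -1).
For λ=6: (A-λI) row 2 is [-8, -4], so an eigenvector is (1, -2).
General solution: K_1e^(2t)(0,-1) + K_2e^(6t)(1,-2).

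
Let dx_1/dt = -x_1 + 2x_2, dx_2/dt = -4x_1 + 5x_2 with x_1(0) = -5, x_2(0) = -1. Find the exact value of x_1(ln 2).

A = [[-1,2],[-4,5]]; eigenvalues λ = 3, 1.
Eigenvectors: (-1,-2) for λ=3, (-1,-1) for λ=1.
From the initial condition, c_1 = -4, c_2 = 9.
x_1(ln 2) = (-4)(2^3)(-1) + (9)(2^1)(-1) = 14.

14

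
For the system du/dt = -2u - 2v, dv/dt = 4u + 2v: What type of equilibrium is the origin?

center

A = [[-2,-2],[4,2]]; det(A-λI) = λ^2 + 4.
λ = 0 ± 2i: zero real part.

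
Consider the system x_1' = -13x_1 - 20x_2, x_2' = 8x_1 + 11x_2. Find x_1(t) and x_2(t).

Coefficient matrix A = [[-13, -20], [8, 11]].
Characteristic polynomial det(A - λI) = λ^2 + 2λ + 17 = 0.
Eigenvalues λ = -1 ± 4i (complex conjugate pair).
For λ=-1+4i: an eigenvector is (-1,1) - i(-2,1) = (-1 + 2i, 1 - i).
A real fundamental pair from Re and Im of e^((-1+4i)t)v: X_1 = e^(-t)(cos(4t)·(-1,1) + sin(4t)·(-2,1)), X_2 = e^(-t)(sin(4t)·(-1,1) - cos(4t)·(-2,1)).
General solution: K_1X_1 + K_2X_2.

x_1(t) = -2K_1e^(-t)sin(4t) - K_1e^(-t)cos(4t) - K_2e^(-t)sin(4t) + 2K_2e^(-t)cos(4t), x_2(t) = K_1e^(-t)sin(4t) + K_1e^(-t)cos(4t) + K_2e^(-t)sin(4t) - K_2e^(-t)cos(4t)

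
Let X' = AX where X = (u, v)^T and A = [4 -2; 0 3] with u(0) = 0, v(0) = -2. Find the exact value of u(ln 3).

A = [[4,-2],[0,3]]; eigenvalues λ = 4, 3.
Eigenvectors: (-1,0) for λ=4, (2,1) for λ=3.
From the initial condition, c_1 = -4, c_2 = -2.
u(ln 3) = (-4)(3^4)(-1) + (-2)(3^3)(2) = 216.

216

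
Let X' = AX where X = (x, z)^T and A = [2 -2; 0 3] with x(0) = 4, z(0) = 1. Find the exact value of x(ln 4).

A = [[2,-2],[0,3]]; eigenvalues λ = 3, 2.
Eigenvectors: (-2,1) for λ=3, (-1,0) for λ=2.
From the initial condition, c_1 = 1, c_2 = -6.
x(ln 4) = (1)(4^3)(-2) + (-6)(4^2)(-1) = -32.

-32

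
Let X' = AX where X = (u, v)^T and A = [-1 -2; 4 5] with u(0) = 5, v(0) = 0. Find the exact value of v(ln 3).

A = [[-1,-2],[4,5]]; eigenvalues λ = 1, 3.
Eigenvectors: (1,-1) for λ=1, (1,-2) for λ=3.
From the initial condition, c_1 = 10, c_2 = -5.
v(ln 3) = (10)(3^1)(-1) + (-5)(3^3)(-2) = 240.

240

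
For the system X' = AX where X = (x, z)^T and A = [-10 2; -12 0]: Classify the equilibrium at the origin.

stable node

A = [[-10,2],[-12,0]]; det(A-λI) = λ^2 + 10λ + 24.
λ = -6, -4: both negative.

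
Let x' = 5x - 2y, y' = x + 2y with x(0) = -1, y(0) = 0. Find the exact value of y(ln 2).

-8

A = [[5,-2],[1,2]]; eigenvalues λ = 4, 3.
Eigenvectors: (-2,-1) for λ=4, (-1,-1) for λ=3.
From the initial condition, c_1 = 1, c_2 = -1.
y(ln 2) = (1)(2^4)(-1) + (-1)(2^3)(-1) = -8.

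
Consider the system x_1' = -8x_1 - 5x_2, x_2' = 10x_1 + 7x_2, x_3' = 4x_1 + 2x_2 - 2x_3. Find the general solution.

Coefficient matrix A = [[-8, -5, 0], [10, 7, 0], [4, 2, -2]].
det(A - λI) = 0 gives eigenvalues λ = 2, -3, -2.
For λ=2: eigenvector (1,-2,0).
For λ=-3: eigenvector (1,-1,-2).
For λ=-2: eigenvector (0,0,1).
General solution: C_1e^(2t)(1,-2,0) + C_2e^(-3t)(1,-1,-2) + C_3e^(-2t)(0,0,1).

x_1(t) = C_1e^(2t) + C_2e^(-3t), x_2(t) = -2C_1e^(2t) - C_2e^(-3t), x_3(t) = -2C_2e^(-3t) + C_3e^(-2t)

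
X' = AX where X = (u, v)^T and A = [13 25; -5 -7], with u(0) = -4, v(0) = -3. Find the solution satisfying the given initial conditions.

Coefficient matrix A = [[13, 25], [-5, -7]].
Characteristic polynomial det(A - λI) = λ^2 - 6λ + 34 = 0.
Eigenvalues λ = 3 ± 5i (complex conjugate pair).
For λ=3+5i: an eigenvector is (2,-1) - i(-1,0) = (2 + i, -1).
A real fundamental pair from Re and Im of e^((3+5i)t)v: X_1 = e^(3t)(cos(5t)·(2,-1) + sin(5t)·(-1,0)), X_2 = e^(3t)(sin(5t)·(2,-1) - cos(5t)·(-1,0)).
General solution: C_1X_1 + C_2X_2.
Applying u(0)=-4, v(0)=-3 gives C_1=3, C_2=-10.

u(t) = -23e^(3t)sin(5t) - 4e^(3t)cos(5t), v(t) = 10e^(3t)sin(5t) - 3e^(3t)cos(5t)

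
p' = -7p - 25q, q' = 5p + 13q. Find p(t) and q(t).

Coefficient matrix A = [[-7, -25], [5, 13]].
Characteristic polynomial det(A - λI) = λ^2 - 6λ + 34 = 0.
Eigenvalues λ = 3 ± 5i (complex conjugate pair).
For λ=3+5i: an eigenvector is (-2,1) - i(-1,0) = (-2 + i, 1).
A real fundamental pair from Re and Im of e^((3+5i)t)v: X_1 = e^(3t)(cos(5t)·(-2,1) + sin(5t)·(-1,0)), X_2 = e^(3t)(sin(5t)·(-2,1) - cos(5t)·(-1,0)).
General solution: c_1X_1 + c_2X_2.

p(t) = -c_1e^(3t)sin(5t) - 2c_1e^(3t)cos(5t) - 2c_2e^(3t)sin(5t) + c_2e^(3t)cos(5t), q(t) = c_1e^(3t)cos(5t) + c_2e^(3t)sin(5t)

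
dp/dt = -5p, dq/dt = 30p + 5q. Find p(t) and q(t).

p(t) = -c_1e^(-5t), q(t) = 3c_1e^(-5t) + c_2e^(5t)

Coefficient matrix A = [[-5, 0], [30, 5]].
Characteristic polynomial det(A - λI) = λ^2 - 25 = 0.
Eigenvalues λ = -5, 5.
For λ=-5: (A-λI) row 2 is [30, 10], so an eigenvector is (-1, 3).
For λ=5: (A-λI) row 1 is [-10, 0], so an eigenvector is (0, 1).
General solution: c_1e^(-5t)(-1,3) + c_2e^(5t)(0,1).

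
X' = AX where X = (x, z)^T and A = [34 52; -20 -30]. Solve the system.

Coefficient matrix A = [[34, 52], [-20, -30]].
Characteristic polynomial det(A - λI) = λ^2 - 4λ + 20 = 0.
Eigenvalues λ = 2 ± 4i (complex conjugate pair).
For λ=2+4i: an eigenvector is (3,-2) - i(-2,1) = (3 + 2i, -2 - i).
A real fundamental pair from Re and Im of e^((2+4i)t)v: X_1 = e^(2t)(cos(4t)·(3,-2) + sin(4t)·(-2,1)), X_2 = e^(2t)(sin(4t)·(3,-2) - cos(4t)·(-2,1)).
General solution: K_1X_1 + K_2X_2.

x(t) = -2K_1e^(2t)sin(4t) + 3K_1e^(2t)cos(4t) + 3K_2e^(2t)sin(4t) + 2K_2e^(2t)cos(4t), z(t) = K_1e^(2t)sin(4t) - 2K_1e^(2t)cos(4t) - 2K_2e^(2t)sin(4t) - K_2e^(2t)cos(4t)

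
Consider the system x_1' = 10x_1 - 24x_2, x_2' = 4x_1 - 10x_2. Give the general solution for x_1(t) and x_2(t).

x_1(t) = 2K_1e^(-2t) - 3K_2e^(2t), x_2(t) = K_1e^(-2t) - K_2e^(2t)

Coefficient matrix A = [[10, -24], [4, -10]].
Characteristic polynomial det(A - λI) = λ^2 - 4 = 0.
Eigenvalues λ = -2, 2.
For λ=-2: (A-λI) row 1 is [12, -24], so an eigenvector is (2, 1).
For λ=2: (A-λI) row 1 is [8, -24], so an eigenvector is (-3, -1).
General solution: K_1e^(-2t)(2,1) + K_2e^(2t)(-3,-1).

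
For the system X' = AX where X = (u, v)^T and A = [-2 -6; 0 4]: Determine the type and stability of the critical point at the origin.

A = [[-2,-6],[0,4]]; det(A-λI) = λ^2 - 2λ - 8.
λ = 4, -2: opposite signs.

saddle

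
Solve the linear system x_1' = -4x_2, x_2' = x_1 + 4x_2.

Coefficient matrix A = [[0, -4], [1, 4]].
Characteristic polynomial det(A - λI) = λ^2 - 4λ + 4 = 0.
Single eigenvalue λ = 2 with algebraic multiplicity 2.
Eigenvector v = (-2,1); generalized eigenvector w with (A-λI)w=v is (1,0).
General solution: e^(2t)[C_1·v + C_2·(t·v + w)].

x_1(t) = -2C_1e^(2t) - 2C_2te^(2t) + C_2e^(2t), x_2(t) = C_1e^(2t) + C_2te^(2t)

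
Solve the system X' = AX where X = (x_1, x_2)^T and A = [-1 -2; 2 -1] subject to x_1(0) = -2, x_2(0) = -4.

Coefficient matrix A = [[-1, -2], [2, -1]].
Characteristic polynomial det(A - λI) = λ^2 + 2λ + 5 = 0.
Eigenvalues λ = -1 ± 2i (complex conjugate pair).
For λ=-1+2i: an eigenvector is (0,1) - i(-1,0) = (0 + i, 1).
A real fundamental pair from Re and Im of e^((-1+2i)t)v: X_1 = e^(-t)(cos(2t)·(0,1) + sin(2t)·(-1,0)), X_2 = e^(-t)(sin(2t)·(0,1) - cos(2t)·(-1,0)).
General solution: C_1X_1 + C_2X_2.
Applying x_1(0)=-2, x_2(0)=-4 gives C_1=-4, C_2=-2.

x_1(t) = 4e^(-t)sin(2t) - 2e^(-t)cos(2t), x_2(t) = -2e^(-t)sin(2t) - 4e^(-t)cos(2t)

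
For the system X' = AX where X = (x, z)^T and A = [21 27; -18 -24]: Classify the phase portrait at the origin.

A = [[21,27],[-18,-24]]; det(A-λI) = λ^2 + 3λ - 18.
λ = 3, -6: opposite signs.

saddle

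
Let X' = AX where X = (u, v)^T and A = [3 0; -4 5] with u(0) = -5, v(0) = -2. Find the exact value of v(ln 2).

176

A = [[3,0],[-4,5]]; eigenvalues λ = 3, 5.
Eigenvectors: (-1,-2) for λ=3, (0,1) for λ=5.
From the initial condition, c_1 = 5, c_2 = 8.
v(ln 2) = (5)(2^3)(-2) + (8)(2^5)(1) = 176.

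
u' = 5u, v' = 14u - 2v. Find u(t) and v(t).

Coefficient matrix A = [[5, 0], [14, -2]].
Characteristic polynomial det(A - λI) = λ^2 - 3λ - 10 = 0.
Eigenvalues λ = 5, -2.
For λ=5: (A-λI) row 2 is [14, -7], so an eigenvector is (-1, -2).
For λ=-2: (A-λI) row 1 is [7, 0], so an eigenvector is (0, -1).
General solution: c_1e^(5t)(-1,-2) + c_2e^(-2t)(0,-1).

u(t) = -c_1e^(5t), v(t) = -2c_1e^(5t) - c_2e^(-2t)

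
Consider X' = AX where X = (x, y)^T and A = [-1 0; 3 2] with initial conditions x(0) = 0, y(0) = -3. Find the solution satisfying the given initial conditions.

x(t) = 0, y(t) = -3e^(2t)

Coefficient matrix A = [[-1, 0], [3, 2]].
Characteristic polynomial det(A - λI) = λ^2 - λ - 2 = 0.
Eigenvalues λ = 2, -1.
For λ=2: (A-λI) row 1 is [-3, 0], so an eigenvector is (0, 1).
For λ=-1: (A-λI) row 2 is [3, 3], so an eigenvector is (-1, 1).
General solution: C_1e^(2t)(0,1) + C_2e^(-t)(-1,1).
Applying x(0)=0, y(0)=-3 gives C_1=-3, C_2=0.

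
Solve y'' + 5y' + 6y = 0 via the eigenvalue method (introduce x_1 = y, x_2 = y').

Let x_1 = y, x_2 = y'. Then x_1' = x_2 and x_2' = -6x_1 - 5x_2.
A = [[0,1],[-6,-5]]; det(A-λI) = λ^2 + 5λ + 6.
Eigenvalues λ = -2, -3 with eigenvectors (1,-2), (1,-3).

y(t) = c_1e^(-2t) + c_2e^(-3t)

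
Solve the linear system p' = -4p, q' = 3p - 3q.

p(t) = -c_1e^(-4t), q(t) = 3c_1e^(-4t) - c_2e^(-3t)

Coefficient matrix A = [[-4, 0], [3, -3]].
Characteristic polynomial det(A - λI) = λ^2 + 7λ + 12 = 0.
Eigenvalues λ = -4, -3.
For λ=-4: (A-λI) row 2 is [3, 1], so an eigenvector is (-1, 3).
For λ=-3: (A-λI) row 1 is [-1, 0], so an eigenvector is (0, -1).
General solution: c_1e^(-4t)(-1,3) + c_2e^(-3t)(0,-1).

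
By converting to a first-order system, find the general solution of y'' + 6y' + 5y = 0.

y(t) = c_1e^(-5t) + c_2e^(-t)

Let x_1 = y, x_2 = y'. Then x_1' = x_2 and x_2' = -5x_1 - 6x_2.
A = [[0,1],[-5,-6]]; det(A-λI) = λ^2 + 6λ + 5.
Eigenvalues λ = -5, -1 with eigenvectors (1,-5), (1,-1).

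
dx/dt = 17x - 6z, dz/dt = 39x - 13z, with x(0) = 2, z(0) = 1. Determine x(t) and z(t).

Coefficient matrix A = [[17, -6], [39, -13]].
Characteristic polynomial det(A - λI) = λ^2 - 4λ + 13 = 0.
Eigenvalues λ = 2 ± 3i (complex conjugate pair).
For λ=2+3i: an eigenvector is (1,2) - i(1,3) = (1 - i, 2 - 3i).
A real fundamental pair from Re and Im of e^((2+3i)t)v: X_1 = e^(2t)(cos(3t)·(1,2) + sin(3t)·(1,3)), X_2 = e^(2t)(sin(3t)·(1,2) - cos(3t)·(1,3)).
General solution: K_1X_1 + K_2X_2.
Applying x(0)=2, z(0)=1 gives K_1=5, K_2=3.

x(t) = 8e^(2t)sin(3t) + 2e^(2t)cos(3t), z(t) = 21e^(2t)sin(3t) + e^(2t)cos(3t)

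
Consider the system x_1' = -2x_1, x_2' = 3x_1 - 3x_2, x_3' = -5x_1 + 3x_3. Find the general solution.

Coefficient matrix A = [[-2, 0, 0], [3, -3, 0], [-5, 0, 3]].
det(A - λI) = 0 gives eigenvalues λ = -2, -3, 3.
For λ=-2: eigenvector (1,3,1).
For λ=-3: eigenvector (0,1,0).
For λ=3: eigenvector (0,0,1).
General solution: C_1e^(-2t)(1,3,1) + C_2e^(-3t)(0,1,0) + C_3e^(3t)(0,0,1).

x_1(t) = C_1e^(-2t), x_2(t) = 3C_1e^(-2t) + C_2e^(-3t), x_3(t) = C_1e^(-2t) + C_3e^(3t)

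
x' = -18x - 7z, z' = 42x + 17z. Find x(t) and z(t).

Coefficient matrix A = [[-18, -7], [42, 17]].
Characteristic polynomial det(A - λI) = λ^2 + λ - 12 = 0.
Eigenvalues λ = -4, 3.
For λ=-4: (A-λI) row 1 is [-14, -7], so an eigenvector is (1, -2).
For λ=3: (A-λI) row 1 is [-21, -7], so an eigenvector is (-1, 3).
General solution: K_1e^(-4t)(1,-2) + K_2e^(3t)(-1,3).

x(t) = K_1e^(-4t) - K_2e^(3t), z(t) = -2K_1e^(-4t) + 3K_2e^(3t)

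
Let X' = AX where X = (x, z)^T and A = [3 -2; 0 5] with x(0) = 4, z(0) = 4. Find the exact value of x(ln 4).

A = [[3,-2],[0,5]]; eigenvalues λ = 5, 3.
Eigenvectors: (-1,1) for λ=5, (1,0) for λ=3.
From the initial condition, c_1 = 4, c_2 = 8.
x(ln 4) = (4)(4^5)(-1) + (8)(4^3)(1) = -3584.

-3584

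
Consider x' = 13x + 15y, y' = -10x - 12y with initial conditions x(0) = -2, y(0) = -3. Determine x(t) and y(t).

x(t) = -15e^(3t) + 13e^(-2t), y(t) = 10e^(3t) - 13e^(-2t)

Coefficient matrix A = [[13, 15], [-10, -12]].
Characteristic polynomial det(A - λI) = λ^2 - λ - 6 = 0.
Eigenvalues λ = -2, 3.
For λ=-2: (A-λI) row 1 is [15, 15], so an eigenvector is (-1, 1).
For λ=3: (A-λI) row 1 is [10, 15], so an eigenvector is (3, -2).
General solution: c_1e^(-2t)(-1,1) + c_2e^(3t)(3,-2).
Applying x(0)=-2, y(0)=-3 gives c_1=-13, c_2=-5.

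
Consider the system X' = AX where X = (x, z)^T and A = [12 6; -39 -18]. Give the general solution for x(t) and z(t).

Coefficient matrix A = [[12, 6], [-39, -18]].
Characteristic polynomial det(A - λI) = λ^2 + 6λ + 18 = 0.
Eigenvalues λ = -3 ± 3i (complex conjugate pair).
For λ=-3+3i: an eigenvector is (-1,2) - i(-1,3) = (-1 + i, 2 - 3i).
A real fundamental pair from Re and Im of e^((-3+3i)t)v: X_1 = e^(-3t)(cos(3t)·(-1,2) + sin(3t)·(-1,3)), X_2 = e^(-3t)(sin(3t)·(-1,2) - cos(3t)·(-1,3)).
General solution: K_1X_1 + K_2X_2.

x(t) = -K_1e^(-3t)sin(3t) - K_1e^(-3t)cos(3t) - K_2e^(-3t)sin(3t) + K_2e^(-3t)cos(3t), z(t) = 3K_1e^(-3t)sin(3t) + 2K_1e^(-3t)cos(3t) + 2K_2e^(-3t)sin(3t) - 3K_2e^(-3t)cos(3t)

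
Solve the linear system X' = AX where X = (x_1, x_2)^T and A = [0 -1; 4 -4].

x_1(t) = c_1e^(-2t) + c_2te^(-2t) - c_2e^(-2t), x_2(t) = 2c_1e^(-2t) + 2c_2te^(-2t) - 3c_2e^(-2t)

Coefficient matrix A = [[0, -1], [4, -4]].
Characteristic polynomial det(A - λI) = λ^2 + 4λ + 4 = 0.
Single eigenvalue λ = -2 with algebraic multiplicity 2.
Eigenvector v = (1,2); generalized eigenvector w with (A-λI)w=v is (-1,-3).
General solution: e^(-2t)[c_1·v + c_2·(t·v + w)].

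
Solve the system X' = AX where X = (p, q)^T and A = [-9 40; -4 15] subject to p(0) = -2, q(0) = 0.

p(t) = 6e^(3t)sin(4t) - 2e^(3t)cos(4t), q(t) = 2e^(3t)sin(4t)

Coefficient matrix A = [[-9, 40], [-4, 15]].
Characteristic polynomial det(A - λI) = λ^2 - 6λ + 25 = 0.
Eigenvalues λ = 3 ± 4i (complex conjugate pair).
For λ=3+4i: an eigenvector is (-1,0) - i(3,1) = (-1 - 3i, 0 - i).
A real fundamental pair from Re and Im of e^((3+4i)t)v: X_1 = e^(3t)(cos(4t)·(-1,0) + sin(4t)·(3,1)), X_2 = e^(3t)(sin(4t)·(-1,0) - cos(4t)·(3,1)).
General solution: c_1X_1 + c_2X_2.
Applying p(0)=-2, q(0)=0 gives c_1=2, c_2=0.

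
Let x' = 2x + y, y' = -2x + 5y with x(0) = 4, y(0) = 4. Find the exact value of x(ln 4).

A = [[2,1],[-2,5]]; eigenvalues λ = 3, 4.
Eigenvectors: (-1,-1) for λ=3, (-1,-2) for λ=4.
From the initial condition, c_1 = -4, c_2 = 0.
x(ln 4) = (-4)(4^3)(-1) + (0)(4^4)(-1) = 256.

256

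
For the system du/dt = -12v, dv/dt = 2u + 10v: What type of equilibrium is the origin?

unstable node

A = [[0,-12],[2,10]]; det(A-λI) = λ^2 - 10λ + 24.
λ = 4, 6: both positive.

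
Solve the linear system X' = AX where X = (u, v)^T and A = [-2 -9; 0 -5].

u(t) = -3c_1e^(-5t) + c_2e^(-2t), v(t) = -c_1e^(-5t)

Coefficient matrix A = [[-2, -9], [0, -5]].
Characteristic polynomial det(A - λI) = λ^2 + 7λ + 10 = 0.
Eigenvalues λ = -5, -2.
For λ=-5: (A-λI) row 1 is [3, -9], so an eigenvector is (-3, -1).
For λ=-2: (A-λI) row 1 is [0, -9], so an eigenvector is (1, 0).
General solution: c_1e^(-5t)(-3,-1) + c_2e^(-2t)(1,0).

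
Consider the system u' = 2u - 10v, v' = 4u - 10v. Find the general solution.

Coefficient matrix A = [[2, -10], [4, -10]].
Characteristic polynomial det(A - λI) = λ^2 + 8λ + 20 = 0.
Eigenvalues λ = -4 ± 2i (complex conjugate pair).
For λ=-4+2i: an eigenvector is (-2,-1) - i(-1,-1) = (-2 + i, -1 + i).
A real fundamental pair from Re and Im of e^((-4+2i)t)v: X_1 = e^(-4t)(cos(2t)·(-2,-1) + sin(2t)·(-1,-1)), X_2 = e^(-4t)(sin(2t)·(-2,-1) - cos(2t)·(-1,-1)).
General solution: K_1X_1 + K_2X_2.

u(t) = -K_1e^(-4t)sin(2t) - 2K_1e^(-4t)cos(2t) - 2K_2e^(-4t)sin(2t) + K_2e^(-4t)cos(2t), v(t) = -K_1e^(-4t)sin(2t) - K_1e^(-4t)cos(2t) - K_2e^(-4t)sin(2t) + K_2e^(-4t)cos(2t)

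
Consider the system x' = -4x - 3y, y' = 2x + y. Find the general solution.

Coefficient matrix A = [[-4, -3], [2, 1]].
Characteristic polynomial det(A - λI) = λ^2 + 3λ + 2 = 0.
Eigenvalues λ = -2, -1.
For λ=-2: (A-λI) row 1 is [-2, -3], so an eigenvector is (3, -2).
For λ=-1: (A-λI) row 1 is [-3, -3], so an eigenvector is (1, -1).
General solution: K_1e^(-2t)(3,-2) + K_2e^(-t)(1,-1).

x(t) = 3K_1e^(-2t) + K_2e^(-t), y(t) = -2K_1e^(-2t) - K_2e^(-t)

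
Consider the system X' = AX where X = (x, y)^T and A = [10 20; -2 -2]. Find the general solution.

Coefficient matrix A = [[10, 20], [-2, -2]].
Characteristic polynomial det(A - λI) = λ^2 - 8λ + 20 = 0.
Eigenvalues λ = 4 ± 2i (complex conjugate pair).
For λ=4+2i: an eigenvector is (-1,0) - i(-3,1) = (-1 + 3i, 0 - i).
A real fundamental pair from Re and Im of e^((4+2i)t)v: X_1 = e^(4t)(cos(2t)·(-1,0) + sin(2t)·(-3,1)), X_2 = e^(4t)(sin(2t)·(-1,0) - cos(2t)·(-3,1)).
General solution: K_1X_1 + K_2X_2.

x(t) = -3K_1e^(4t)sin(2t) - K_1e^(4t)cos(2t) - K_2e^(4t)sin(2t) + 3K_2e^(4t)cos(2t), y(t) = K_1e^(4t)sin(2t) - K_2e^(4t)cos(2t)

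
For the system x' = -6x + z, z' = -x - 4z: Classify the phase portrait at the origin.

stable improper node

A = [[-6,1],[-1,-4]]; det(A-λI) = λ^2 + 10λ + 25.
repeated λ = -5 with a single eigenvector.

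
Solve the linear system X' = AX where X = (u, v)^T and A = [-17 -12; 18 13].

Coefficient matrix A = [[-17, -12], [18, 13]].
Characteristic polynomial det(A - λI) = λ^2 + 4λ - 5 = 0.
Eigenvalues λ = 1, -5.
For λ=1: (A-λI) row 1 is [-18, -12], so an eigenvector is (-2, 3).
For λ=-5: (A-λI) row 1 is [-12, -12], so an eigenvector is (-1, 1).
General solution: K_1e^(t)(-2,3) + K_2e^(-5t)(-1,1).

u(t) = -2K_1e^(t) - K_2e^(-5t), v(t) = 3K_1e^(t) + K_2e^(-5t)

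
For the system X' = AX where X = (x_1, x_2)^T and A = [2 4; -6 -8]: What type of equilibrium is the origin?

A = [[2,4],[-6,-8]]; det(A-λI) = λ^2 + 6λ + 8.
λ = -4, -2: both negative.

stable node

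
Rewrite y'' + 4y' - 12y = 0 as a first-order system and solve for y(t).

Let x_1 = y, x_2 = y'. Then x_1' = x_2 and x_2' = 12x_1 - 4x_2.
A = [[0,1],[12,-4]]; det(A-λI) = λ^2 + 4λ - 12.
Eigenvalues λ = 2, -6 with eigenvectors (1,2), (1,-6).

y(t) = K_1e^(2t) + K_2e^(-6t)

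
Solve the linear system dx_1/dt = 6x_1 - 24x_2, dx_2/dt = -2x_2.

Coefficient matrix A = [[6, -24], [0, -2]].
Characteristic polynomial det(A - λI) = λ^2 - 4λ - 12 = 0.
Eigenvalues λ = 6, -2.
For λ=6: (A-λI) row 1 is [0, -24], so an eigenvector is (-1, 0).
For λ=-2: (A-λI) row 1 is [8, -24], so an eigenvector is (3, 1).
General solution: C_1e^(6t)(-1,0) + C_2e^(-2t)(3,1).

x_1(t) = -C_1e^(6t) + 3C_2e^(-2t), x_2(t) = C_2e^(-2t)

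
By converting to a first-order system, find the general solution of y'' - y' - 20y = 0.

y(t) = K_1e^(5t) + K_2e^(-4t)

Let x_1 = y, x_2 = y'. Then x_1' = x_2 and x_2' = 20x_1 + x_2.
A = [[0,1],[20,1]]; det(A-λI) = λ^2 - λ - 20.
Eigenvalues λ = 5, -4 with eigenvectors (1,5), (1,-4).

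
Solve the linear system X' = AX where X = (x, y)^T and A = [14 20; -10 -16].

x(t) = -K_1e^(-6t) - 2K_2e^(4t), y(t) = K_1e^(-6t) + K_2e^(4t)

Coefficient matrix A = [[14, 20], [-10, -16]].
Characteristic polynomial det(A - λI) = λ^2 + 2λ - 24 = 0.
Eigenvalues λ = -6, 4.
For λ=-6: (A-λI) row 1 is [20, 20], so an eigenvector is (-1, 1).
For λ=4: (A-λI) row 1 is [10, 20], so an eigenvector is (-2, 1).
General solution: K_1e^(-6t)(-1,1) + K_2e^(4t)(-2,1).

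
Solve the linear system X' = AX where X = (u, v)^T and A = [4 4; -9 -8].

Coefficient matrix A = [[4, 4], [-9, -8]].
Characteristic polynomial det(A - λI) = λ^2 + 4λ + 4 = 0.
Single eigenvalue λ = -2 with algebraic multiplicity 2.
Eigenvector v = (2,-3); generalized eigenvector w with (A-λI)w=v is (1,-1).
General solution: e^(-2t)[C_1·v + C_2·(t·v + w)].

u(t) = 2C_1e^(-2t) + 2C_2te^(-2t) + C_2e^(-2t), v(t) = -3C_1e^(-2t) - 3C_2te^(-2t) - C_2e^(-2t)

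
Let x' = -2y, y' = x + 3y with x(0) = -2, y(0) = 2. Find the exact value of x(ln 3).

A = [[0,-2],[1,3]]; eigenvalues λ = 1, 2.
Eigenvectors: (2,-1) for λ=1, (-1,1) for λ=2.
From the initial condition, c_1 = 0, c_2 = 2.
x(ln 3) = (0)(3^1)(2) + (2)(3^2)(-1) = -18.

-18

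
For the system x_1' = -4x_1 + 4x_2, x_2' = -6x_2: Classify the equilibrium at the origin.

A = [[-4,4],[0,-6]]; det(A-λI) = λ^2 + 10λ + 24.
λ = -6, -4: both negative.

stable node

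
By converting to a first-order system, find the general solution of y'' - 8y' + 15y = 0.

y(t) = C_1e^(5t) + C_2e^(3t)

Let x_1 = y, x_2 = y'. Then x_1' = x_2 and x_2' = -15x_1 + 8x_2.
A = [[0,1],[-15,8]]; det(A-λI) = λ^2 - 8λ + 15.
Eigenvalues λ = 5, 3 with eigenvectors (1,5), (1,3).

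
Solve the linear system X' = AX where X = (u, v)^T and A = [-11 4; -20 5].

Coefficient matrix A = [[-11, 4], [-20, 5]].
Characteristic polynomial det(A - λI) = λ^2 + 6λ + 25 = 0.
Eigenvalues λ = -3 ± 4i (complex conjugate pair).
For λ=-3+4i: an eigenvector is (0,-1) - i(-1,-2) = (0 + i, -1 + 2i).
A real fundamental pair from Re and Im of e^((-3+4i)t)v: X_1 = e^(-3t)(cos(4t)·(0,-1) + sin(4t)·(-1,-2)), X_2 = e^(-3t)(sin(4t)·(0,-1) - cos(4t)·(-1,-2)).
General solution: c_1X_1 + c_2X_2.

u(t) = -c_1e^(-3t)sin(4t) + c_2e^(-3t)cos(4t), v(t) = -2c_1e^(-3t)sin(4t) - c_1e^(-3t)cos(4t) - c_2e^(-3t)sin(4t) + 2c_2e^(-3t)cos(4t)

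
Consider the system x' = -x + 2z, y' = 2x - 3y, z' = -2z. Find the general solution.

x(t) = C_1e^(-t) - 2C_3e^(-2t), y(t) = C_1e^(-t) + C_2e^(-3t) - 4C_3e^(-2t), z(t) = C_3e^(-2t)

Coefficient matrix A = [[-1, 0, 2], [2, -3, 0], [0, 0, -2]].
det(A - λI) = 0 gives eigenvalues λ = -1, -3, -2.
For λ=-1: eigenvector (1,1,0).
For λ=-3: eigenvector (0,1,0).
For λ=-2: eigenvector (-2,-4,1).
General solution: C_1e^(-t)(1,1,0) + C_2e^(-3t)(0,1,0) + C_3e^(-2t)(-2,-4,1).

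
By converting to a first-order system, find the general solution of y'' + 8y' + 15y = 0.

y(t) = C_1e^(-3t) + C_2e^(-5t)

Let x_1 = y, x_2 = y'. Then x_1' = x_2 and x_2' = -15x_1 - 8x_2.
A = [[0,1],[-15,-8]]; det(A-λI) = λ^2 + 8λ + 15.
Eigenvalues λ = -3, -5 with eigenvectors (1,-3), (1,-5).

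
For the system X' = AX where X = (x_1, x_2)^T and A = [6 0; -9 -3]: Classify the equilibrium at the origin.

saddle

A = [[6,0],[-9,-3]]; det(A-λI) = λ^2 - 3λ - 18.
λ = 6, -3: opposite signs.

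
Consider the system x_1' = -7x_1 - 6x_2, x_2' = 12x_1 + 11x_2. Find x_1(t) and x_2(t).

Coefficient matrix A = [[-7, -6], [12, 11]].
Characteristic polynomial det(A - λI) = λ^2 - 4λ - 5 = 0.
Eigenvalues λ = 5, -1.
For λ=5: (A-λI) row 1 is [-12, -6], so an eigenvector is (1, -2).
For λ=-1: (A-λI) row 1 is [-6, -6], so an eigenvector is (-1, 1).
General solution: K_1e^(5t)(1,-2) + K_2e^(-t)(-1,1).

x_1(t) = K_1e^(5t) - K_2e^(-t), x_2(t) = -2K_1e^(5t) + K_2e^(-t)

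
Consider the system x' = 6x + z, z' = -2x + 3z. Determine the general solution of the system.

x(t) = -C_1e^(4t) + C_2e^(5t), z(t) = 2C_1e^(4t) - C_2e^(5t)

Coefficient matrix A = [[6, 1], [-2, 3]].
Characteristic polynomial det(A - λI) = λ^2 - 9λ + 20 = 0.
Eigenvalues λ = 4, 5.
For λ=4: (A-λI) row 1 is [2, 1], so an eigenvector is (-1, 2).
For λ=5: (A-λI) row 1 is [1, 1], so an eigenvector is (1, -1).
General solution: C_1e^(4t)(-1,2) + C_2e^(5t)(1,-1).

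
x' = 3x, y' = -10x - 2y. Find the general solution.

x(t) = C_2e^(3t), y(t) = -C_1e^(-2t) - 2C_2e^(3t)

Coefficient matrix A = [[3, 0], [-10, -2]].
Characteristic polynomial det(A - λI) = λ^2 - λ - 6 = 0.
Eigenvalues λ = -2, 3.
For λ=-2: (A-λI) row 1 is [5, 0], so an eigenvector is (0, -1).
For λ=3: (A-λI) row 2 is [-10, -5], so an eigenvector is (1, -2).
General solution: C_1e^(-2t)(0,-1) + C_2e^(3t)(1,-2).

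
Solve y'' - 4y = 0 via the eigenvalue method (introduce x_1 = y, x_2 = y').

y(t) = K_1e^(2t) + K_2e^(-2t)

Let x_1 = y, x_2 = y'. Then x_1' = x_2 and x_2' = 4x_1.
A = [[0,1],[4,0]]; det(A-λI) = λ^2 - 4.
Eigenvalues λ = 2, -2 with eigenvectors (1,2), (1,-2).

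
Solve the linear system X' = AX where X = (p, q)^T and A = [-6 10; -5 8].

Coefficient matrix A = [[-6, 10], [-5, 8]].
Characteristic polynomial det(A - λI) = λ^2 - 2λ + 2 = 0.
Eigenvalues λ = 1 ± i (complex conjugate pair).
For λ=1+i: an eigenvector is (1,1) - i(3,2) = (1 - 3i, 1 - 2i).
A real fundamental pair from Re and Im of e^((1+i)t)v: X_1 = e^(t)(cos(t)·(1,1) + sin(t)·(3,2)), X_2 = e^(t)(sin(t)·(1,1) - cos(t)·(3,2)).
General solution: K_1X_1 + K_2X_2.

p(t) = 3K_1e^(t)sin(t) + K_1e^(t)cos(t) + K_2e^(t)sin(t) - 3K_2e^(t)cos(t), q(t) = 2K_1e^(t)sin(t) + K_1e^(t)cos(t) + K_2e^(t)sin(t) - 2K_2e^(t)cos(t)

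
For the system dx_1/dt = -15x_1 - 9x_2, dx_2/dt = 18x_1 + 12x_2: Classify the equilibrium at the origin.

saddle

A = [[-15,-9],[18,12]]; det(A-λI) = λ^2 + 3λ - 18.
λ = 3, -6: opposite signs.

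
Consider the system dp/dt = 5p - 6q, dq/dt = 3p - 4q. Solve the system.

Coefficient matrix A = [[5, -6], [3, -4]].
Characteristic polynomial det(A - λI) = λ^2 - λ - 2 = 0.
Eigenvalues λ = 2, -1.
For λ=2: (A-λI) row 1 is [3, -6], so an eigenvector is (2, 1).
For λ=-1: (A-λI) row 1 is [6, -6], so an eigenvector is (1, 1).
General solution: K_1e^(2t)(2,1) + K_2e^(-t)(1,1).

p(t) = 2K_1e^(2t) + K_2e^(-t), q(t) = K_1e^(2t) + K_2e^(-t)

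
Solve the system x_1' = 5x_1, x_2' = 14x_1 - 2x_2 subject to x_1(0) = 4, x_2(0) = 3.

Coefficient matrix A = [[5, 0], [14, -2]].
Characteristic polynomial det(A - λI) = λ^2 - 3λ - 10 = 0.
Eigenvalues λ = -2, 5.
For λ=-2: (A-λI) row 1 is [7, 0], so an eigenvector is (0, 1).
For λ=5: (A-λI) row 2 is [14, -7], so an eigenvector is (1, 2).
General solution: c_1e^(-2t)(0,1) + c_2e^(5t)(1,2).
Applying x_1(0)=4, x_2(0)=3 gives c_1=-5, c_2=4.

x_1(t) = 4e^(5t), x_2(t) = 8e^(5t) - 5e^(-2t)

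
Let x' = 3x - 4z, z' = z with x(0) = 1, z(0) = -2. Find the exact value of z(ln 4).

-8

A = [[3,-4],[0,1]]; eigenvalues λ = 3, 1.
Eigenvectors: (-1,0) for λ=3, (2,1) for λ=1.
From the initial condition, c_1 = -5, c_2 = -2.
z(ln 4) = (-5)(4^3)(0) + (-2)(4^1)(1) = -8.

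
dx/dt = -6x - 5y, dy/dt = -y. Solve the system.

Coefficient matrix A = [[-6, -5], [0, -1]].
Characteristic polynomial det(A - λI) = λ^2 + 7λ + 6 = 0.
Eigenvalues λ = -6, -1.
For λ=-6: (A-λI) row 1 is [0, -5], so an eigenvector is (1, 0).
For λ=-1: (A-λI) row 1 is [-5, -5], so an eigenvector is (1, -1).
General solution: c_1e^(-6t)(1,0) + c_2e^(-t)(1,-1).

x(t) = c_1e^(-6t) + c_2e^(-t), y(t) = -c_2e^(-t)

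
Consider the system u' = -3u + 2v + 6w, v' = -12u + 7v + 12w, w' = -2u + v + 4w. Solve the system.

u(t) = K_1e^(t) - 2K_2e^(3t) + 2K_3e^(4t), v(t) = 2K_1e^(t) - 3K_2e^(3t) + 4K_3e^(4t), w(t) = -K_2e^(3t) + K_3e^(4t)

Coefficient matrix A = [[-3, 2, 6], [-12, 7, 12], [-2, 1, 4]].
det(A - λI) = 0 gives eigenvalues λ = 1, 3, 4.
For λ=1: eigenvector (1,2,0).
For λ=3: eigenvector (-2,-3,-1).
For λ=4: eigenvector (2,4,1).
General solution: K_1e^(t)(1,2,0) + K_2e^(3t)(-2,-3,-1) + K_3e^(4t)(2,4,1).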